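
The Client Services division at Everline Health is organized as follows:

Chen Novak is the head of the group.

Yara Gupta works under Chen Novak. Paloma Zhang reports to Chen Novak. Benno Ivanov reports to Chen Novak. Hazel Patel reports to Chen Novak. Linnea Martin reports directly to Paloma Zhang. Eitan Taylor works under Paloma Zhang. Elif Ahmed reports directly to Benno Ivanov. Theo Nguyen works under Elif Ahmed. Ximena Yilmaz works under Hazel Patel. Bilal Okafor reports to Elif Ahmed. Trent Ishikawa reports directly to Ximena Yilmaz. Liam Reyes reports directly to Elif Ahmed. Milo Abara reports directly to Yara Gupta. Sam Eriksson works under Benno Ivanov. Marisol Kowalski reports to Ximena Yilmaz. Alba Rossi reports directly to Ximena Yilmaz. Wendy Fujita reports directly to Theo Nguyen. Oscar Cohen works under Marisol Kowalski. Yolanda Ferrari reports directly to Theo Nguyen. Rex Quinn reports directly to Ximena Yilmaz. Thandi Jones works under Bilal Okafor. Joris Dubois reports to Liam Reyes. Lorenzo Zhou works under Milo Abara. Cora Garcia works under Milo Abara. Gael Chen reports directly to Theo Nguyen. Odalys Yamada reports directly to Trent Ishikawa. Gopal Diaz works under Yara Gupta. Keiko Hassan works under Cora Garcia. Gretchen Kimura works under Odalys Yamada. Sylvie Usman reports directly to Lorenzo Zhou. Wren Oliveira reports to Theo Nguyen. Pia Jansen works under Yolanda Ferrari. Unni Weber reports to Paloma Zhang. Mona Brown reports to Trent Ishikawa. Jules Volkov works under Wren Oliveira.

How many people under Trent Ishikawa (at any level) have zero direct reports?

The people in Trent Ishikawa's organization with no one reporting to them are Mona Brown, Gretchen Kimura. That is 2.

2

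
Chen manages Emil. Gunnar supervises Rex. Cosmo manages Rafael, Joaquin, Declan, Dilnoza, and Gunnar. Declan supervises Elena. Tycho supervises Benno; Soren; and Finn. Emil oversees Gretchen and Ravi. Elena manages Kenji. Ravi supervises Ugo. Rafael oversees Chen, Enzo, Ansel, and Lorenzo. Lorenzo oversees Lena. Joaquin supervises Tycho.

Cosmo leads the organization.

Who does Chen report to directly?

Chen reports directly to Rafael.

Rafael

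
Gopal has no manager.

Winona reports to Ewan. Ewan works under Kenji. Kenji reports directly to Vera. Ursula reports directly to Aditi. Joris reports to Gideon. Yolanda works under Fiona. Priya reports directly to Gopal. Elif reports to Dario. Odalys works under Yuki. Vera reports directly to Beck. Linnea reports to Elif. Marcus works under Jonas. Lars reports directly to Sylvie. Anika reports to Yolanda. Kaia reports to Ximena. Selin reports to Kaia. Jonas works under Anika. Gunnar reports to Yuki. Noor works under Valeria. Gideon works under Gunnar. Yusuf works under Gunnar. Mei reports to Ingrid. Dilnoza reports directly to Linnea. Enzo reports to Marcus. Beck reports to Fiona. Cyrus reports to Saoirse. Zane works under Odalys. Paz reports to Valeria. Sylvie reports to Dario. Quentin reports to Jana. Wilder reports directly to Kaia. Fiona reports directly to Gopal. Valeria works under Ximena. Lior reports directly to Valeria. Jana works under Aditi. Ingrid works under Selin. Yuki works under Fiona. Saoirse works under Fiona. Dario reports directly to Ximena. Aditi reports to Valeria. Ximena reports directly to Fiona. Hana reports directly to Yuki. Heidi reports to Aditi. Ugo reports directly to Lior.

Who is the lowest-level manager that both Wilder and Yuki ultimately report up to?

Fiona

Wilder's chain of managers is Kaia, Ximena, Fiona, Gopal. Yuki's chain of managers is Fiona, Gopal. The first manager that appears in both chains is Fiona.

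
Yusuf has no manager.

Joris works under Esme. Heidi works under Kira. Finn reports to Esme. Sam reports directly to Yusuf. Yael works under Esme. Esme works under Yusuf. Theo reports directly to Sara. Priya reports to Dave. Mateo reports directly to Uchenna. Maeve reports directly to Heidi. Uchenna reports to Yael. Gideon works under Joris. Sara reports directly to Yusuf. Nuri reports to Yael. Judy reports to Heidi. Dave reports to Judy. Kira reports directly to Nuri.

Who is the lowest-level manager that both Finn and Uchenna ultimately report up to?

Finn's chain of managers is Esme, Yusuf. Uchenna's chain of managers is Yael, Esme, Yusuf. The first manager that appears in both chains is Esme.

Esme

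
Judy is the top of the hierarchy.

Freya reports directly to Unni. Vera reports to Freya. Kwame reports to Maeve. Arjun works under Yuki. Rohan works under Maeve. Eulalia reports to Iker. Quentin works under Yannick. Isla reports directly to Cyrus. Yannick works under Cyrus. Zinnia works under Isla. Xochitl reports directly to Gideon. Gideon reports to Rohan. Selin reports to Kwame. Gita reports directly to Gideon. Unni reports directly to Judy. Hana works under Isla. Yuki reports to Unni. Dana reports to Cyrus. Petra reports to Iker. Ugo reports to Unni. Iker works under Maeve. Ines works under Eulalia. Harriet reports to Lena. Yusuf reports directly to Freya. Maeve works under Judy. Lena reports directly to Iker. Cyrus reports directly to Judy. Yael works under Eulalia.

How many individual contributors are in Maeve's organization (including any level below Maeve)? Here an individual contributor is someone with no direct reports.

7

The people in Maeve's organization with no one reporting to them are Xochitl, Gita, Selin, Petra, Harriet, Yael, Ines. That is 7.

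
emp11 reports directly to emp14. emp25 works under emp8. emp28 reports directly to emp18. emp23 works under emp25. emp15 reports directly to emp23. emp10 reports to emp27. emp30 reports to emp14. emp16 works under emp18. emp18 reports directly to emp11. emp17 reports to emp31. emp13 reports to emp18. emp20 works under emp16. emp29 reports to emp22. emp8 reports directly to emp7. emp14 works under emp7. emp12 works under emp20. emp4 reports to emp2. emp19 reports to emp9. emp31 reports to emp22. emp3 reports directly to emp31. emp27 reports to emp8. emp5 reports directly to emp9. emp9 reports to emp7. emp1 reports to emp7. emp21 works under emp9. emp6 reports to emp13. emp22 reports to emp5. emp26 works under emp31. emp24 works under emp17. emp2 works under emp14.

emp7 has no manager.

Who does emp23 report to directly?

emp25

emp23 reports directly to emp25.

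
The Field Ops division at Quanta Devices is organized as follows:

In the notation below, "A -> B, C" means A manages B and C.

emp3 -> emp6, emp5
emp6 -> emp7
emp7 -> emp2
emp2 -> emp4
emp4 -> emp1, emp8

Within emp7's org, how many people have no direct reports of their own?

2

The people in emp7's organization with no one reporting to them are emp8, emp1. That is 2.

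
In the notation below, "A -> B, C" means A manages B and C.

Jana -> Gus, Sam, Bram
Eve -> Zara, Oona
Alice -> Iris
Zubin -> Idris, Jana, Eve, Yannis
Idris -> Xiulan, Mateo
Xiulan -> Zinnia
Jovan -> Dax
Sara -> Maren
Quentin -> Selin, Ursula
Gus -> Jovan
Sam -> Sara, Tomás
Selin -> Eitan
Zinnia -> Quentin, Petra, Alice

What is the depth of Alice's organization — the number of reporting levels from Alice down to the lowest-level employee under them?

1

The longest chain under Alice runs Alice → Iris, which is 1 level below Alice.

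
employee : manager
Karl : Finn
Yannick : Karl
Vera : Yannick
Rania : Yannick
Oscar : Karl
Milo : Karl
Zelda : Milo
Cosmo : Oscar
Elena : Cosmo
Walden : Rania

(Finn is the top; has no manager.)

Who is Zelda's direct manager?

Zelda reports directly to Milo.

Milo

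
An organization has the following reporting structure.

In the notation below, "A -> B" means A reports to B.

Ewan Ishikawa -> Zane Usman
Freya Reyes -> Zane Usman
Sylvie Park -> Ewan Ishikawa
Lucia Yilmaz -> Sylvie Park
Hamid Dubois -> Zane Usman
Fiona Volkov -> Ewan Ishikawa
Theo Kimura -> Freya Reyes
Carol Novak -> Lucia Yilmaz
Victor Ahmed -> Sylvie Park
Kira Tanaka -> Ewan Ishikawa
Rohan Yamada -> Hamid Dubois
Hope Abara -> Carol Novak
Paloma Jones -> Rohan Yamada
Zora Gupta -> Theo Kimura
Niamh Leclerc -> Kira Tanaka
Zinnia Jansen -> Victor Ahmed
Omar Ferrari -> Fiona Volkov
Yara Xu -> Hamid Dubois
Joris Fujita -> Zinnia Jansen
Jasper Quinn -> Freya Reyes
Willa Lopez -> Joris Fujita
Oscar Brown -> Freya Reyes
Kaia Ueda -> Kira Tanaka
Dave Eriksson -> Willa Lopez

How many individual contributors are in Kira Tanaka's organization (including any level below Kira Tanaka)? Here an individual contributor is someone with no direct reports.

2

The people in Kira Tanaka's organization with no one reporting to them are Kaia Ueda, Niamh Leclerc. That is 2.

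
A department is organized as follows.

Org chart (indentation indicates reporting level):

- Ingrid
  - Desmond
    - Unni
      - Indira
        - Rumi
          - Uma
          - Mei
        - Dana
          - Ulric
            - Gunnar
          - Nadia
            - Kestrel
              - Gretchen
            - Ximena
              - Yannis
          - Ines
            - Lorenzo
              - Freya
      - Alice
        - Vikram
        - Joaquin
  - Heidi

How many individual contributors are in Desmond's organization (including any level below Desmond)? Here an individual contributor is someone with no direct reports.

The people in Desmond's organization with no one reporting to them are Joaquin, Vikram, Freya, Yannis, Gretchen, Gunnar, Mei, Uma. That is 8.

8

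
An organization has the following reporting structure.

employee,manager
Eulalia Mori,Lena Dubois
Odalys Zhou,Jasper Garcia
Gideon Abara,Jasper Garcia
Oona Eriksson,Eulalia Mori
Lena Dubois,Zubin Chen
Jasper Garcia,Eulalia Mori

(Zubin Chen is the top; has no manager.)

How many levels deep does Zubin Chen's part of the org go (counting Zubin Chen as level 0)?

4

The longest chain under Zubin Chen runs Zubin Chen → Lena Dubois → Eulalia Mori → Jasper Garcia → Odalys Zhou, which is 4 levels below Zubin Chen.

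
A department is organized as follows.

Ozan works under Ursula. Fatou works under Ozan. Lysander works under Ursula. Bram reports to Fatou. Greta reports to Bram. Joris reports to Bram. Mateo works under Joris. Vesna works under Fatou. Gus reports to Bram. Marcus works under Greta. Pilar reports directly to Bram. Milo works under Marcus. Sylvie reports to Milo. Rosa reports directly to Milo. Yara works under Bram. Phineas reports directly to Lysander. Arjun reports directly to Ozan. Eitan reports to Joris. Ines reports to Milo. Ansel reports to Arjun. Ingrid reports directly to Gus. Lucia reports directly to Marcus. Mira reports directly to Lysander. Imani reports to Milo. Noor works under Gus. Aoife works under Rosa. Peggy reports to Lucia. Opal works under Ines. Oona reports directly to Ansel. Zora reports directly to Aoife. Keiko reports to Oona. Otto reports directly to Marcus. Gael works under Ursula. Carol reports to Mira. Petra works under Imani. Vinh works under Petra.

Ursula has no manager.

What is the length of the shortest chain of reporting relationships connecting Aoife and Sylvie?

Aoife is 2 levels below Milo, and Sylvie is 1 level below Milo (their lowest common manager). The shortest path runs up from Aoife to Milo and back down to Sylvie: 2 + 1 = 3 links.

3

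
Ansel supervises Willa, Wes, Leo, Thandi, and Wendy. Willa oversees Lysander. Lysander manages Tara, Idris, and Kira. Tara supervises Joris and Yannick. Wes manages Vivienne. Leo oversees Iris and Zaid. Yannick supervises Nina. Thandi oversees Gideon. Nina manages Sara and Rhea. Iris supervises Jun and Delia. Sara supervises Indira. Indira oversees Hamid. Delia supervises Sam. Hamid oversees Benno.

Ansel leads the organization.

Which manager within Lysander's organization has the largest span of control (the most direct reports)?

Direct-report counts within Lysander's organization: Lysander has 3; Tara has 2; Yannick has 1; Nina has 2; Sara has 1; Indira has 1; Hamid has 1. The largest is 3, held by Lysander.

Lysander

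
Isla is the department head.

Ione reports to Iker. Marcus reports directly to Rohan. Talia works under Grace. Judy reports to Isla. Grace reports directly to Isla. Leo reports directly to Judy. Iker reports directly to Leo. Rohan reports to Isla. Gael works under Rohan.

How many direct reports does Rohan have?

2

Rohan directly manages Marcus, Gael. That is 2 direct reports.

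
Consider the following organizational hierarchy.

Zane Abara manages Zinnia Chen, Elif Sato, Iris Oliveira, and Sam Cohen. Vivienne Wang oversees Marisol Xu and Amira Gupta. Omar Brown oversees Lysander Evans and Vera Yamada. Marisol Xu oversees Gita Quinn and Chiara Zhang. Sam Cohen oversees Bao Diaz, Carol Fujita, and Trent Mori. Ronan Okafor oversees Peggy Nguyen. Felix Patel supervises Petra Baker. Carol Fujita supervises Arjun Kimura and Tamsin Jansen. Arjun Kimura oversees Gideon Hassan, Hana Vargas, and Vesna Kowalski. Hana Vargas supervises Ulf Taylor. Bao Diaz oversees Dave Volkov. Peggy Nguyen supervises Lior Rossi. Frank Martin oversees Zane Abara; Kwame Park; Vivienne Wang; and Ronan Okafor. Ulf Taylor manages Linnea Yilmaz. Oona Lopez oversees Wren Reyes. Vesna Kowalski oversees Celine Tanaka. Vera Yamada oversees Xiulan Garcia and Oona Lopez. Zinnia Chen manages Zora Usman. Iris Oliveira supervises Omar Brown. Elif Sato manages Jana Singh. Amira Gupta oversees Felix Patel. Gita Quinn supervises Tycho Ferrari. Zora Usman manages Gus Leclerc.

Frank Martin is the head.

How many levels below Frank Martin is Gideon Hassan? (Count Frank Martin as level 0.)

5

Chain from Gideon Hassan up to Frank Martin: Gideon Hassan → Arjun Kimura → Carol Fujita → Sam Cohen → Zane Abara → Frank Martin. That is 5 steps up, so Gideon Hassan is 5 levels below Frank Martin.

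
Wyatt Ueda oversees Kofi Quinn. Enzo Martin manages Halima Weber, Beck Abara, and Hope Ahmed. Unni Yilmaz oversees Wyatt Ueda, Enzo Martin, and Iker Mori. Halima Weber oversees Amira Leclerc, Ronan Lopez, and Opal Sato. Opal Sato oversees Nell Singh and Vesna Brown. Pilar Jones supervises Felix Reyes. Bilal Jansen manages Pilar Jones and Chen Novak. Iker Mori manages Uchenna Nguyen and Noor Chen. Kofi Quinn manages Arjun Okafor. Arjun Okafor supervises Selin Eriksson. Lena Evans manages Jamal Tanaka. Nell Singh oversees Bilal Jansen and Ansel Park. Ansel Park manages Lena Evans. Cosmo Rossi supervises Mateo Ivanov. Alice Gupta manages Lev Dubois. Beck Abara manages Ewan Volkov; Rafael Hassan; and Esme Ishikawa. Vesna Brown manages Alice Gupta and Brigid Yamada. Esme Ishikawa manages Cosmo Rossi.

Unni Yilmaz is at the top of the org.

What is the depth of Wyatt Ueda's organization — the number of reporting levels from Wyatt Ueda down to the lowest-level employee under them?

The longest chain under Wyatt Ueda runs Wyatt Ueda → Kofi Quinn → Arjun Okafor → Selin Eriksson, which is 3 levels below Wyatt Ueda.

3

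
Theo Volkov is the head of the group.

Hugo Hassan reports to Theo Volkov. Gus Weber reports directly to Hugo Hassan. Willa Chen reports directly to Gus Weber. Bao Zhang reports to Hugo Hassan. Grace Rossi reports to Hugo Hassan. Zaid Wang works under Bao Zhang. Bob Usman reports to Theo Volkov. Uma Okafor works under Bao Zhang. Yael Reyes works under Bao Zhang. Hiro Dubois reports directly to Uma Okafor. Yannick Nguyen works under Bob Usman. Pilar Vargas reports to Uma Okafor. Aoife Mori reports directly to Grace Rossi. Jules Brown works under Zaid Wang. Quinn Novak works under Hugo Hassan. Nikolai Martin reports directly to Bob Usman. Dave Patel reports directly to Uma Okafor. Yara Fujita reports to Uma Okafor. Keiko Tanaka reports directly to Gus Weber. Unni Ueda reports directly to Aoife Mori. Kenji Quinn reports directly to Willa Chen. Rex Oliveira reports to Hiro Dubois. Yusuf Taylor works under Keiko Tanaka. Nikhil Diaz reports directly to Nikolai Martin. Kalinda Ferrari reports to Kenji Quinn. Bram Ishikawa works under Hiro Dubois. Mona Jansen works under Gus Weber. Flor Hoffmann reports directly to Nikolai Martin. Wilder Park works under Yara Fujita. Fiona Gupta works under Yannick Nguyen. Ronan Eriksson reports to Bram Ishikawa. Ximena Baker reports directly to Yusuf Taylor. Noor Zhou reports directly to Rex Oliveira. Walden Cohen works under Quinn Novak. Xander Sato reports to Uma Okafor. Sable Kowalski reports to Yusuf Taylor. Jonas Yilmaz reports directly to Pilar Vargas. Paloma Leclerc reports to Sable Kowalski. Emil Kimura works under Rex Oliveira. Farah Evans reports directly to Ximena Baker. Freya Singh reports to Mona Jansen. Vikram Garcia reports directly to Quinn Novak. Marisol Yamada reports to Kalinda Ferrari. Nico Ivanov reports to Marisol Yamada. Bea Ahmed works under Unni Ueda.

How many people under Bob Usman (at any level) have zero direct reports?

The people in Bob Usman's organization with no one reporting to them are Flor Hoffmann, Nikhil Diaz, Fiona Gupta. That is 3.

3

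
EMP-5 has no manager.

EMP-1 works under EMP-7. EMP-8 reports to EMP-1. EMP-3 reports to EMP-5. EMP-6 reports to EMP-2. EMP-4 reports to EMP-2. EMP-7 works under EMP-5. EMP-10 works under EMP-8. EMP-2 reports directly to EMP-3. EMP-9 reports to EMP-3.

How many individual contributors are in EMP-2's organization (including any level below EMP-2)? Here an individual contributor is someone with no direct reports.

The people in EMP-2's organization with no one reporting to them are EMP-6, EMP-4. That is 2.

2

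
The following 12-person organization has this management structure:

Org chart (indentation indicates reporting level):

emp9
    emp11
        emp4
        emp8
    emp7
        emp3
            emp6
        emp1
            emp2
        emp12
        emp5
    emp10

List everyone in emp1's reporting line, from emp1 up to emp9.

emp1 reports to emp7. emp7 reports to emp9. emp9 is at the top.

emp1 -> emp7 -> emp9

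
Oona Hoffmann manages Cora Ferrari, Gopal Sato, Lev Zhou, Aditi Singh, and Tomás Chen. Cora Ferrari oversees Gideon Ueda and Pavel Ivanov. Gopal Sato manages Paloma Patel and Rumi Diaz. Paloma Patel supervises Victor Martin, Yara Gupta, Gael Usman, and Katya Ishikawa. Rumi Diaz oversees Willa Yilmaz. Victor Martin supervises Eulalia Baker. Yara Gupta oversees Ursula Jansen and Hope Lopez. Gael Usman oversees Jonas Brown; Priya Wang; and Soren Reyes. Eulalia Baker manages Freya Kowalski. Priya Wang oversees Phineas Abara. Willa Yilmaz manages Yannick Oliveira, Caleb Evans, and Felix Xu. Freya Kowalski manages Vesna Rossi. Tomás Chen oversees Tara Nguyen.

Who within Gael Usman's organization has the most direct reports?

Direct-report counts within Gael Usman's organization: Gael Usman has 3; Priya Wang has 1. The largest is 3, held by Gael Usman.

Gael Usman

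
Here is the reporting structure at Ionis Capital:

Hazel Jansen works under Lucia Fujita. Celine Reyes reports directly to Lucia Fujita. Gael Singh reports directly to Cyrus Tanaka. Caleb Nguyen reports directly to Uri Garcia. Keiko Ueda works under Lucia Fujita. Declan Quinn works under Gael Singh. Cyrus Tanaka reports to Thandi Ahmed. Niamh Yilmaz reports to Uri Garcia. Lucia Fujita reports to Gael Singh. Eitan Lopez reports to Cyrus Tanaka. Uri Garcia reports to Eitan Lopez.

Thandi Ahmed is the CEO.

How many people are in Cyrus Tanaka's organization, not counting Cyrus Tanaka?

Cyrus Tanaka directly manages Gael Singh, Eitan Lopez. Under Gael Singh: Declan Quinn, Lucia Fujita, Celine Reyes, Keiko Ueda, Hazel Jansen (5). Under Eitan Lopez: Uri Garcia, Niamh Yilmaz, Caleb Nguyen (3). So Cyrus Tanaka's organization is 2 direct reports plus everyone under them: 6 + 4 = 10.

10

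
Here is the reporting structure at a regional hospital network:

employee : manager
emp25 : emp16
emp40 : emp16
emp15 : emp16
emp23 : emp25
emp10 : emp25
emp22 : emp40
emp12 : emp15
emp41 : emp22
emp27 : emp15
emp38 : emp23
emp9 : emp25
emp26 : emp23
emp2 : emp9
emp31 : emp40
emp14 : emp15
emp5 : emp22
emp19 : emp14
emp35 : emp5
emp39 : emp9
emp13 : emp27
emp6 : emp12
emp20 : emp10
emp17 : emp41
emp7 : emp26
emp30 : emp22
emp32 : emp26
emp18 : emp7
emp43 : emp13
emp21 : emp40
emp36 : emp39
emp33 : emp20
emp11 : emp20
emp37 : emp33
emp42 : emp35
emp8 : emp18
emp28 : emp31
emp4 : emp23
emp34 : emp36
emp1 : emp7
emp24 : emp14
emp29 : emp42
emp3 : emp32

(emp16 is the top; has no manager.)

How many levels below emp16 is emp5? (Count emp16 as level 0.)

Chain from emp5 up to emp16: emp5 → emp22 → emp40 → emp16. That is 3 steps up, so emp5 is 3 levels below emp16.

3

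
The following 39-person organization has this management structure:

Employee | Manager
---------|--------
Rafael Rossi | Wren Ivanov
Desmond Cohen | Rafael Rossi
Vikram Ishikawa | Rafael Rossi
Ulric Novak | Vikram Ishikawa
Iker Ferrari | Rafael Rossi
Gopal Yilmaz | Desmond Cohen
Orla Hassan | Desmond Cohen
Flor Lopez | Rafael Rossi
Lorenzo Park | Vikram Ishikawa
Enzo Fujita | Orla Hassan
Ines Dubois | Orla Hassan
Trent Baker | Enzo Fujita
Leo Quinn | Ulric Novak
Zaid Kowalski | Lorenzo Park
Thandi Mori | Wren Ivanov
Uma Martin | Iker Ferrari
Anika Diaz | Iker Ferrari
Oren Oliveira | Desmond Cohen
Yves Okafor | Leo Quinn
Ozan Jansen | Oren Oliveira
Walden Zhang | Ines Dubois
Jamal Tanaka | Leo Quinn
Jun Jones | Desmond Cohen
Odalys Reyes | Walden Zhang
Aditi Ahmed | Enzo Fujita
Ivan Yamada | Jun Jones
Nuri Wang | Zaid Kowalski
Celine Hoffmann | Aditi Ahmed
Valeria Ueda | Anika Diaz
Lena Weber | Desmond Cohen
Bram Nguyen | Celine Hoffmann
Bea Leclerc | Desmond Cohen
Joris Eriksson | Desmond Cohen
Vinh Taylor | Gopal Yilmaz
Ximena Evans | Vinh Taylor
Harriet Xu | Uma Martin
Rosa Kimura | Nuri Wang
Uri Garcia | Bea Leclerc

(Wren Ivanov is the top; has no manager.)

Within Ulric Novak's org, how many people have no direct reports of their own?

The people in Ulric Novak's organization with no one reporting to them are Jamal Tanaka, Yves Okafor. That is 2.

2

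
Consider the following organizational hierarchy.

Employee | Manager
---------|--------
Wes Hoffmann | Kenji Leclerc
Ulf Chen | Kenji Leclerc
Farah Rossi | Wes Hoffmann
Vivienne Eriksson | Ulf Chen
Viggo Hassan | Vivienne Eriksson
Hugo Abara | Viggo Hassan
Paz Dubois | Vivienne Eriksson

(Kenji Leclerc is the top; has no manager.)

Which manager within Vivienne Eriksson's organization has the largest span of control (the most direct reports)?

Vivienne Eriksson

Direct-report counts within Vivienne Eriksson's organization: Vivienne Eriksson has 2; Viggo Hassan has 1. The largest is 2, held by Vivienne Eriksson.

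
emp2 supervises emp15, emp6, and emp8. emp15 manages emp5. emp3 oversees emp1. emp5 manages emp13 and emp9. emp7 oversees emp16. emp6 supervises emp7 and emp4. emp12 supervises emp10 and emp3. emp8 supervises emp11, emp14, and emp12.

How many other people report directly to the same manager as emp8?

emp8 reports to emp2. emp2's other direct reports are emp15, emp6 — 2 peers.

2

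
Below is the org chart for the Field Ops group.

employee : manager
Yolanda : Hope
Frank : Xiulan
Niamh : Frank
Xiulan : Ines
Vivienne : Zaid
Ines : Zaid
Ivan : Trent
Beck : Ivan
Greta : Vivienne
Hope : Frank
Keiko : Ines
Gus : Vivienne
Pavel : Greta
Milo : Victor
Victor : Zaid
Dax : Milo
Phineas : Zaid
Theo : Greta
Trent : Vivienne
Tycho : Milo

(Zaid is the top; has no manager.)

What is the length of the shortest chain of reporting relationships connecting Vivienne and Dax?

Vivienne is 1 level below Zaid, and Dax is 3 levels below Zaid (their lowest common manager). The shortest path runs up from Vivienne to Zaid and back down to Dax: 1 + 3 = 4 links.

4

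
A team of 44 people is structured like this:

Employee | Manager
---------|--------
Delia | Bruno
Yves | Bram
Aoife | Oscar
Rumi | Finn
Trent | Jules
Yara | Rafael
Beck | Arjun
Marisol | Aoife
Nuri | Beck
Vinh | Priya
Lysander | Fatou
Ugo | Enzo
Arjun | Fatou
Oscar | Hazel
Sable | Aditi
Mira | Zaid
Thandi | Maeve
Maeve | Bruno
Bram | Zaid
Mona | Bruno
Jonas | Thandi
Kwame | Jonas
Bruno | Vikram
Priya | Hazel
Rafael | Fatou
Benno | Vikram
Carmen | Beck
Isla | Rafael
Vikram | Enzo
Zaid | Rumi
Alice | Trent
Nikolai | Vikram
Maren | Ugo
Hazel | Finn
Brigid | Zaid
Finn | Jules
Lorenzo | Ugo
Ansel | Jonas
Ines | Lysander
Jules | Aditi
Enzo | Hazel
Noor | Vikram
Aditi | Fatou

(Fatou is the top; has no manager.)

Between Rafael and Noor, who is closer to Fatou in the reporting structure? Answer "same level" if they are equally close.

Rafael is 1 level below Fatou; Noor is 7. Rafael is higher.

Rafael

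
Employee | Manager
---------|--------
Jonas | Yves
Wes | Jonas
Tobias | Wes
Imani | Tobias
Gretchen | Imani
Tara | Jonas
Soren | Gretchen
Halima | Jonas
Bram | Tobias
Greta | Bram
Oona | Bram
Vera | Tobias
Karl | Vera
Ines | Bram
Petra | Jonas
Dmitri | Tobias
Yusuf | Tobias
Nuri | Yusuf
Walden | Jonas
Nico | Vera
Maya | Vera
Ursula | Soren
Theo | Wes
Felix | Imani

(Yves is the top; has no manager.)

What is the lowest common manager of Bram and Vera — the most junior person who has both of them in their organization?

Tobias

Bram's chain of managers is Tobias, Wes, Jonas, Yves. Vera's chain of managers is Tobias, Wes, Jonas, Yves. The first manager that appears in both chains is Tobias.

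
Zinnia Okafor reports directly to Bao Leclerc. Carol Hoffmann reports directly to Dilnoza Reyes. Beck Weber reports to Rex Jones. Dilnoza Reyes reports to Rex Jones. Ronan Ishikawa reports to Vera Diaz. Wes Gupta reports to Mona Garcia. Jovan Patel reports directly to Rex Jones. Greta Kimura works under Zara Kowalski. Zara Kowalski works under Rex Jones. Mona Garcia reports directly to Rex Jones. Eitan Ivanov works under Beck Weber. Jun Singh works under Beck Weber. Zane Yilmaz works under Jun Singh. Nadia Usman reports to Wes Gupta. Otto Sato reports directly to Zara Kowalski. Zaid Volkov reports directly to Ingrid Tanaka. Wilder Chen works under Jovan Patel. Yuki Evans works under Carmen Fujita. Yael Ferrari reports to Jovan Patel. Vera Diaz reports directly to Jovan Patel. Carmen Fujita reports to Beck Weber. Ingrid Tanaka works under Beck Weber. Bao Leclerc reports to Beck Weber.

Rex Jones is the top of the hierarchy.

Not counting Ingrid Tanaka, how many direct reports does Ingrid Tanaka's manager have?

4

Ingrid Tanaka reports to Beck Weber. Beck Weber's other direct reports are Bao Leclerc, Carmen Fujita, Eitan Ivanov, Jun Singh — 4 peers.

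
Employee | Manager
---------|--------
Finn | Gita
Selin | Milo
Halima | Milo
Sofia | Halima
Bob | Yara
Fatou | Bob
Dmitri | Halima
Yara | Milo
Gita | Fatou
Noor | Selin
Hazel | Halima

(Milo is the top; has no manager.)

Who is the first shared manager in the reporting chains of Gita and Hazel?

Milo

Gita's chain of managers is Fatou, Bob, Yara, Milo. Hazel's chain of managers is Halima, Milo. The first manager that appears in both chains is Milo.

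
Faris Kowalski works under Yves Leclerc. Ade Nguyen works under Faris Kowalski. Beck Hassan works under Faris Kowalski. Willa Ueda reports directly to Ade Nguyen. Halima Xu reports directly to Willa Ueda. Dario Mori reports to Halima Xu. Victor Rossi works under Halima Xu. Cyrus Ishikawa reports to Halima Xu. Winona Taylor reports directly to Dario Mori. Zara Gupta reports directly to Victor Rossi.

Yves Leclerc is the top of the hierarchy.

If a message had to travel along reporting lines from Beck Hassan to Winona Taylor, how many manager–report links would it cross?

6

Beck Hassan is 1 level below Faris Kowalski, and Winona Taylor is 5 levels below Faris Kowalski (their lowest common manager). The shortest path runs up from Beck Hassan to Faris Kowalski and back down to Winona Taylor: 1 + 5 = 6 links.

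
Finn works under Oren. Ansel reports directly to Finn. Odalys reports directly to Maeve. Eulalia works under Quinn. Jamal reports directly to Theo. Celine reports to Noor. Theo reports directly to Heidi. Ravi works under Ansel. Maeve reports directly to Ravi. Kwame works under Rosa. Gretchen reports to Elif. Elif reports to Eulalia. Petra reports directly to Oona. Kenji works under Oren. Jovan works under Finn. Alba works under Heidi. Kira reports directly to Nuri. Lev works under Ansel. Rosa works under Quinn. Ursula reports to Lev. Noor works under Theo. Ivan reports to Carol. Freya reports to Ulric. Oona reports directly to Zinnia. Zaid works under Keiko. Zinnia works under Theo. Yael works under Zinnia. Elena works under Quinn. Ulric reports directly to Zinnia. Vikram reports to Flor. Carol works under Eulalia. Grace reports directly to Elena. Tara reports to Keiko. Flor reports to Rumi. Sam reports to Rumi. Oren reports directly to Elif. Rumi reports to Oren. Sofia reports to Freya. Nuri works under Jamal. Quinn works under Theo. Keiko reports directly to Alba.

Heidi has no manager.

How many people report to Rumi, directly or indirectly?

3

Rumi directly manages Flor, Sam. Under Flor: Vikram (1). Sam has no reports. So Rumi's organization is 2 direct reports plus everyone under them: 2 + 1 = 3.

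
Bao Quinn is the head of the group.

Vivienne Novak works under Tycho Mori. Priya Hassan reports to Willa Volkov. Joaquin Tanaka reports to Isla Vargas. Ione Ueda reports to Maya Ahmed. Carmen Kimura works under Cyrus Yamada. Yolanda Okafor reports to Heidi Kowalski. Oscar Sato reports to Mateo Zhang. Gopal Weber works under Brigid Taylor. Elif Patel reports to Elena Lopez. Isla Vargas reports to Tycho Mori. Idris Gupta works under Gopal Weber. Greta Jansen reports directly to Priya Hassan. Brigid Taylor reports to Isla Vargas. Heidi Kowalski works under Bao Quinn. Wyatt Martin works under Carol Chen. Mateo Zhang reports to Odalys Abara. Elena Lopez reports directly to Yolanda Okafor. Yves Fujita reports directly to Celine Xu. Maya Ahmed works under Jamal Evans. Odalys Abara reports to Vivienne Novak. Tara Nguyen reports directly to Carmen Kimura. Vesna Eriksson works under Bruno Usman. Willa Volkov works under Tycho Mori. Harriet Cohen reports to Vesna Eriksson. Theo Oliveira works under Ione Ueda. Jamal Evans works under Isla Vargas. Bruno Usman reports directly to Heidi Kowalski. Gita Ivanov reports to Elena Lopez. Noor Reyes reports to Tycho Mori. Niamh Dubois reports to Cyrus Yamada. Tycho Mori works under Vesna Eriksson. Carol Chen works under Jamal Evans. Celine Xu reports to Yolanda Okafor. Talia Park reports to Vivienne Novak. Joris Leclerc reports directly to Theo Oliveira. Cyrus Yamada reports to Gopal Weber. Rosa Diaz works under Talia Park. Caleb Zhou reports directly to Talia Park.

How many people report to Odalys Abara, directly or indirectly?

2

Odalys Abara directly manages Mateo Zhang. Under Mateo Zhang: Oscar Sato (1). That's 2 in total.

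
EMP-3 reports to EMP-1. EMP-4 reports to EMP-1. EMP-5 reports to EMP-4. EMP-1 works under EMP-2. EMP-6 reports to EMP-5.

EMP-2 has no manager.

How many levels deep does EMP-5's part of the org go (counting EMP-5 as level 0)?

The longest chain under EMP-5 runs EMP-5 → EMP-6, which is 1 level below EMP-5.

1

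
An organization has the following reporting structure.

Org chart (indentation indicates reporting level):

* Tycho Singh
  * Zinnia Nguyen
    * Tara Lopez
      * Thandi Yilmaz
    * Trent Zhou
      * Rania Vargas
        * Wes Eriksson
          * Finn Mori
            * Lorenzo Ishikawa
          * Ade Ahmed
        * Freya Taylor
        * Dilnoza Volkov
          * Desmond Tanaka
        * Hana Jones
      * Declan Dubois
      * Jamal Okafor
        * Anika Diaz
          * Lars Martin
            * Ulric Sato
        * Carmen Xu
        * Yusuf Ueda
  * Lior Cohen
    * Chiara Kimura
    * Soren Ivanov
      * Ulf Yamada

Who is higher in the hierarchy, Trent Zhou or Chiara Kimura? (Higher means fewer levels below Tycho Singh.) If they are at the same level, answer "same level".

same level

Both Trent Zhou and Chiara Kimura are 2 levels below Tycho Singh.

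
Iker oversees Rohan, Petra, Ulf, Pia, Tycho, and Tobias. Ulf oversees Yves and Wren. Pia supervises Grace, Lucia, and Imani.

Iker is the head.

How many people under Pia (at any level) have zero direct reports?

3

The people in Pia's organization with no one reporting to them are Lucia, Grace, Imani. That is 3.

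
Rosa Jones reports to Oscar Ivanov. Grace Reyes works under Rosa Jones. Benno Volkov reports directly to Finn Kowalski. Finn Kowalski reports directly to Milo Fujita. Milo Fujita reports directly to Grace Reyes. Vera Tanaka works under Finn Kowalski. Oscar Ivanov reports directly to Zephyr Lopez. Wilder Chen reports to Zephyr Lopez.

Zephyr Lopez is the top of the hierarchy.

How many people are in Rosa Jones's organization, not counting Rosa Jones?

5

Rosa Jones directly manages Grace Reyes. Under Grace Reyes: Milo Fujita, Finn Kowalski, Benno Volkov, Vera Tanaka (4). That's 5 in total.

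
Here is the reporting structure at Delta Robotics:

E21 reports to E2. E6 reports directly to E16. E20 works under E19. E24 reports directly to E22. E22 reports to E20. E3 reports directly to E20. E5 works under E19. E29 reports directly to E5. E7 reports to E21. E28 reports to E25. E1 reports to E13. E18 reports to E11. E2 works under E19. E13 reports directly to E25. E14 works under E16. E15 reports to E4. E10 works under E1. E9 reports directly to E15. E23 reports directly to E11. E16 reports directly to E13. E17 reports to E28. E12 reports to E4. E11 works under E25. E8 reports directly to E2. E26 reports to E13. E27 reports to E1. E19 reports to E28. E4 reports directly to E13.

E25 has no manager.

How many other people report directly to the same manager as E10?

E10 reports to E1. E1's other direct reports are E27 — 1 peer.

1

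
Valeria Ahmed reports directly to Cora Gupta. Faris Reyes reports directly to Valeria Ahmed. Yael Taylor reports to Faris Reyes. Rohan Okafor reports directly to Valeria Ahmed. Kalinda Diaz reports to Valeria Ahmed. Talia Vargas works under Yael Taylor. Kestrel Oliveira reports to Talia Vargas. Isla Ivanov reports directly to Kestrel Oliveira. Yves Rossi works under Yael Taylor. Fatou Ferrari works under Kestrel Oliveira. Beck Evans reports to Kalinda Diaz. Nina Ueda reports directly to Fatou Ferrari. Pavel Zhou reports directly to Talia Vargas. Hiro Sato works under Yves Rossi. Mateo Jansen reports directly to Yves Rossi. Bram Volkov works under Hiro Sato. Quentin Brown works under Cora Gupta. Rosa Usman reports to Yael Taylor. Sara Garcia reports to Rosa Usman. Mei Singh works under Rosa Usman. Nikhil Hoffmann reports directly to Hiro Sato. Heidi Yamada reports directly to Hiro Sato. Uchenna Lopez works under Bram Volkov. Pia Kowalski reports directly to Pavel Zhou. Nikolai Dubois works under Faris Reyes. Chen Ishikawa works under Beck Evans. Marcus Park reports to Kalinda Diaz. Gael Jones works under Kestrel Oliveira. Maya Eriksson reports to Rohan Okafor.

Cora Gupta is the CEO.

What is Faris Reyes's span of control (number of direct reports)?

Faris Reyes directly manages Yael Taylor, Nikolai Dubois. That is 2 direct reports.

2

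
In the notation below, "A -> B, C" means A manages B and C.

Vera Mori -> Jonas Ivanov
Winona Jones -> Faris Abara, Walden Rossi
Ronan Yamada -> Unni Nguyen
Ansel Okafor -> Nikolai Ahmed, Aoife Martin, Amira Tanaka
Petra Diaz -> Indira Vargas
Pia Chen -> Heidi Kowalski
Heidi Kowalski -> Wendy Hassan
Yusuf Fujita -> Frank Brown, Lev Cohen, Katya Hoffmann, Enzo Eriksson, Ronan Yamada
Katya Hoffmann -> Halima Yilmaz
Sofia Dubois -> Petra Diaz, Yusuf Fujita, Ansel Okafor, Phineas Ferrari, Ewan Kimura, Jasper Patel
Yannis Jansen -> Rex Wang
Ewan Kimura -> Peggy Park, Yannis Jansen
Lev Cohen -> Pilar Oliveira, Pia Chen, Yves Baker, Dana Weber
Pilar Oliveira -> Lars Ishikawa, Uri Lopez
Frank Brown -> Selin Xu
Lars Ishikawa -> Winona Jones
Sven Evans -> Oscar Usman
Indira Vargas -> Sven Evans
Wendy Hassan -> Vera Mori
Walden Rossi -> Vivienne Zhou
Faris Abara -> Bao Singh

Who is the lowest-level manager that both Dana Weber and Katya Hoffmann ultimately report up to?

Yusuf Fujita

Dana Weber's chain of managers is Lev Cohen, Yusuf Fujita, Sofia Dubois. Katya Hoffmann's chain of managers is Yusuf Fujita, Sofia Dubois. The first manager that appears in both chains is Yusuf Fujita.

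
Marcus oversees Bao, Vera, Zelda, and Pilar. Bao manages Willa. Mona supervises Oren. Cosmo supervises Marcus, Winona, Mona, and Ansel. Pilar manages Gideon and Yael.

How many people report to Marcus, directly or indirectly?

Marcus directly manages Vera, Pilar, Bao, Zelda. Vera has no reports. Under Pilar: Yael, Gideon (2). Under Bao: Willa (1). Zelda has no reports. So Marcus's organization is 4 direct reports plus everyone under them: 1 + 3 + 2 + 1 = 7.

7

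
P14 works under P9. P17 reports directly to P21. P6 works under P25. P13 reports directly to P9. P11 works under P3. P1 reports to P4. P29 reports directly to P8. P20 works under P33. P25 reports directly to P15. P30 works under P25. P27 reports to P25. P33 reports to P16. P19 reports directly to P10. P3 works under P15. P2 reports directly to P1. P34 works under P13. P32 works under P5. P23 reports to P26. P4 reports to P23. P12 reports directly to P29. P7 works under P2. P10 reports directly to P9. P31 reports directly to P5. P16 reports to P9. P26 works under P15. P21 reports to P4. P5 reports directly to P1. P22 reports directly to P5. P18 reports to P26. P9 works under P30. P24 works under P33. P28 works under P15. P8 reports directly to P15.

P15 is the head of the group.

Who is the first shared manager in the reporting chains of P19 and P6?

P25

P19's chain of managers is P10, P9, P30, P25, P15. P6's chain of managers is P25, P15. The first manager that appears in both chains is P25.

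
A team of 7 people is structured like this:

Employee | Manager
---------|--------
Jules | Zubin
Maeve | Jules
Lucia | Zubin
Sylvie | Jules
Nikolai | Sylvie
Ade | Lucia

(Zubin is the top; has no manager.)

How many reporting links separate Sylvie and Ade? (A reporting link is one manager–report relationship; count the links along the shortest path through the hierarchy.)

Sylvie is 2 levels below Zubin, and Ade is 2 levels below Zubin (their lowest common manager). The shortest path runs up from Sylvie to Zubin and back down to Ade: 2 + 2 = 4 links.

4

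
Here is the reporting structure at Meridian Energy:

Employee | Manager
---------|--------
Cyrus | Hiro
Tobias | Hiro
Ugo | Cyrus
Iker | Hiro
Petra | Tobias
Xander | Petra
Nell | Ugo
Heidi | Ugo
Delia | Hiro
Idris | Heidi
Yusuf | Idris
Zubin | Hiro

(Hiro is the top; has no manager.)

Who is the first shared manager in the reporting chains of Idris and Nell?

Idris's chain of managers is Heidi, Ugo, Cyrus, Hiro. Nell's chain of managers is Ugo, Cyrus, Hiro. The first manager that appears in both chains is Ugo.

Ugo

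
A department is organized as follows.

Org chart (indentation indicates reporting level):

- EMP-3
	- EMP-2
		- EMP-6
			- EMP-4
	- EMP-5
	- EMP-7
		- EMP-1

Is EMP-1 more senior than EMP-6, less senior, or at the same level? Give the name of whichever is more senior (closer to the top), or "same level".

same level

Both EMP-1 and EMP-6 are 2 levels below EMP-3.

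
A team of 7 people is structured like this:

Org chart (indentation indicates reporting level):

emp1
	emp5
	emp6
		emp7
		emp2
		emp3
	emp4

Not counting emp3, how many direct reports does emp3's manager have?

emp3 reports to emp6. emp6's other direct reports are emp7, emp2 — 2 peers.

2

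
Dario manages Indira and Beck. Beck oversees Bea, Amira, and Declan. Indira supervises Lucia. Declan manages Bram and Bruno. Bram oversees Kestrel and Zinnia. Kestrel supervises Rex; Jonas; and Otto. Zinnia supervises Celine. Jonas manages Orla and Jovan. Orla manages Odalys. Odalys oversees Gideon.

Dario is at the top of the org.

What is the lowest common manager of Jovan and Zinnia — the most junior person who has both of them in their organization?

Bram

Jovan's chain of managers is Jonas, Kestrel, Bram, Declan, Beck, Dario. Zinnia's chain of managers is Bram, Declan, Beck, Dario. The first manager that appears in both chains is Bram.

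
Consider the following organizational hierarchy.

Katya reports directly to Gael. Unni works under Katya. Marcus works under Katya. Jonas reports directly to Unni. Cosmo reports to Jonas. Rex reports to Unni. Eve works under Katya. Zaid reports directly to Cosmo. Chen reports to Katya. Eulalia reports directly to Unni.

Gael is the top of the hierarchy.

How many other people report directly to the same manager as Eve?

3

Eve reports to Katya. Katya's other direct reports are Unni, Marcus, Chen — 3 peers.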